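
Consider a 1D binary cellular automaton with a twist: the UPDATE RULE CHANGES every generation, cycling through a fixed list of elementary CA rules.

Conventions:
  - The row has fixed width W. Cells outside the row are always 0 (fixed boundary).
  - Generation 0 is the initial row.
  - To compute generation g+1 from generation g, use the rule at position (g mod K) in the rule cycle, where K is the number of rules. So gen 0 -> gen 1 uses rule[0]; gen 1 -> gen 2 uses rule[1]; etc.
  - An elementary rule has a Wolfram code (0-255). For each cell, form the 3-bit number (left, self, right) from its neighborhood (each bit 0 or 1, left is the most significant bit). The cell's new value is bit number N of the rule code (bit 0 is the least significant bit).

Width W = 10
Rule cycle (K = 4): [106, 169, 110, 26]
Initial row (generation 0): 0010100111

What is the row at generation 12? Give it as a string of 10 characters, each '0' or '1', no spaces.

Answer: 0000110110

Derivation:
Gen 0: 0010100111
Gen 1 (rule 106): 0101001101
Gen 2 (rule 169): 0010001010
Gen 3 (rule 110): 0110011110
Gen 4 (rule 26): 1101110001
Gen 5 (rule 106): 1111010010
Gen 6 (rule 169): 1110100000
Gen 7 (rule 110): 1011100000
Gen 8 (rule 26): 0010010000
Gen 9 (rule 106): 0100100000
Gen 10 (rule 169): 0000001111
Gen 11 (rule 110): 0000011001
Gen 12 (rule 26): 0000110110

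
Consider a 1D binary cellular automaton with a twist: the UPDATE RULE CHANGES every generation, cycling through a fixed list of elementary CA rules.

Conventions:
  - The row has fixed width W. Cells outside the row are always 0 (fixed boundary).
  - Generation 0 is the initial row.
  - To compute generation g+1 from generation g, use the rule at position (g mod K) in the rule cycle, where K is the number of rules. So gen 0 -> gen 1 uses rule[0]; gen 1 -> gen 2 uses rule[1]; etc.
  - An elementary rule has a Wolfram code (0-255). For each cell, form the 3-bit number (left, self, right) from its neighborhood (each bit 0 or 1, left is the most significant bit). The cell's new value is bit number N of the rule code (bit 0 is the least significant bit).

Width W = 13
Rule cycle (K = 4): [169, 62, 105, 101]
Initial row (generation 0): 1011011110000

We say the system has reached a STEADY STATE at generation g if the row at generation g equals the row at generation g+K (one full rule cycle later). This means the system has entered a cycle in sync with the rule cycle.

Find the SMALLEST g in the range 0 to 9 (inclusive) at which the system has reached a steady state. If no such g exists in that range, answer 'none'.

Gen 0: 1011011110000
Gen 1 (rule 169): 0110111100111
Gen 2 (rule 62): 1101100011100
Gen 3 (rule 105): 1111101010101
Gen 4 (rule 101): 0000111111111
Gen 5 (rule 169): 1110111111110
Gen 6 (rule 62): 1001100000001
Gen 7 (rule 105): 0001101111100
Gen 8 (rule 101): 1100110000101
Gen 9 (rule 169): 1000100110010
Gen 10 (rule 62): 1101111101111
Gen 11 (rule 105): 1111000111001
Gen 12 (rule 101): 0001010001001
Gen 13 (rule 169): 1100100100000

Answer: none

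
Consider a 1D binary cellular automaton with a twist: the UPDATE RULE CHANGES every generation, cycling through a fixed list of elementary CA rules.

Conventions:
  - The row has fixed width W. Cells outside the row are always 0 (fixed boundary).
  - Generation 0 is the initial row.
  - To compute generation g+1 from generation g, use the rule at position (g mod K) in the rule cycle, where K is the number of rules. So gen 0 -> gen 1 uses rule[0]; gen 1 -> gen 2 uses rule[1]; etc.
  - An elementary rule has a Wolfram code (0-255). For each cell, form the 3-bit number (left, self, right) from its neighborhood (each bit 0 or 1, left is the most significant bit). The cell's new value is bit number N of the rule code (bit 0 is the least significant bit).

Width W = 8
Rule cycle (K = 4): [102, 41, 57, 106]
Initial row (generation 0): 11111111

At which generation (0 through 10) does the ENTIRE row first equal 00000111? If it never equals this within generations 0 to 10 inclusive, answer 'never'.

Answer: 4

Derivation:
Gen 0: 11111111
Gen 1 (rule 102): 00000001
Gen 2 (rule 41): 11111100
Gen 3 (rule 57): 10000011
Gen 4 (rule 106): 00000111
Gen 5 (rule 102): 00001001
Gen 6 (rule 41): 11100000
Gen 7 (rule 57): 10011111
Gen 8 (rule 106): 00110001
Gen 9 (rule 102): 01010011
Gen 10 (rule 41): 00100010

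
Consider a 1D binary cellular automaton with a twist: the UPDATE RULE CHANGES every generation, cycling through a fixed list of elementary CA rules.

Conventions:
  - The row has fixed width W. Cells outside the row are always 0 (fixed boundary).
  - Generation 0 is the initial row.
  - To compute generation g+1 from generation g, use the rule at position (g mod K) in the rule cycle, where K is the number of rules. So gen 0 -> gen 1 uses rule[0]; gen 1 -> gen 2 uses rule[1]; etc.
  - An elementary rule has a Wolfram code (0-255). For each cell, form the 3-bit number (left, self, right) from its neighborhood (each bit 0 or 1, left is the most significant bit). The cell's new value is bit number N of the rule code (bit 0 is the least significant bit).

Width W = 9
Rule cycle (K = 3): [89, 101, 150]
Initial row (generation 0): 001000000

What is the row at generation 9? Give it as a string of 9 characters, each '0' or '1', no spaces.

Answer: 011101101

Derivation:
Gen 0: 001000000
Gen 1 (rule 89): 100111111
Gen 2 (rule 101): 100000001
Gen 3 (rule 150): 110000011
Gen 4 (rule 89): 111111011
Gen 5 (rule 101): 000001101
Gen 6 (rule 150): 000010001
Gen 7 (rule 89): 111001100
Gen 8 (rule 101): 001000101
Gen 9 (rule 150): 011101101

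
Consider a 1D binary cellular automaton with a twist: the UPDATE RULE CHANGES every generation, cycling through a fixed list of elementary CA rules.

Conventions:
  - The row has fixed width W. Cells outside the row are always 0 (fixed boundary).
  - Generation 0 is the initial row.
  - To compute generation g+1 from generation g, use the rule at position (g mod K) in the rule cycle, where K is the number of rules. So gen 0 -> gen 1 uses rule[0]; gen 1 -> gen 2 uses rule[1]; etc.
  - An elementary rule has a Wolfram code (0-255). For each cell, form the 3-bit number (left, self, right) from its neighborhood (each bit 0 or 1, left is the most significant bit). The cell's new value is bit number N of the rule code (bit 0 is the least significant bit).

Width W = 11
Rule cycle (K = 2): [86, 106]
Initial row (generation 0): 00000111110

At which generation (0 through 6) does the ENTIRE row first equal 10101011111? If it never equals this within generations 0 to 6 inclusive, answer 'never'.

Answer: 5

Derivation:
Gen 0: 00000111110
Gen 1 (rule 86): 00001000011
Gen 2 (rule 106): 00010000111
Gen 3 (rule 86): 00111001001
Gen 4 (rule 106): 01101010010
Gen 5 (rule 86): 10101011111
Gen 6 (rule 106): 01010110001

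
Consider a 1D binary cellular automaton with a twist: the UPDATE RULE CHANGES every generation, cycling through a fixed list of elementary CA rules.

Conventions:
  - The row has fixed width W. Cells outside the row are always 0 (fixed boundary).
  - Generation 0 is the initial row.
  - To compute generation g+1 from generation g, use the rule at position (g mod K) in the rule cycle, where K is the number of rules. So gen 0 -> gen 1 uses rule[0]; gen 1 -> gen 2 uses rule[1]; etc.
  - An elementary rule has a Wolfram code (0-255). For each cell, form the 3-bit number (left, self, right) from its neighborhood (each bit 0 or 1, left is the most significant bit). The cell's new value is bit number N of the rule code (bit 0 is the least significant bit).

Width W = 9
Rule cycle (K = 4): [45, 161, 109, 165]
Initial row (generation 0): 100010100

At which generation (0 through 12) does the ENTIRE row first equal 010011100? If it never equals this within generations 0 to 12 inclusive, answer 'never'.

Gen 0: 100010100
Gen 1 (rule 45): 101011101
Gen 2 (rule 161): 010101010
Gen 3 (rule 109): 011111110
Gen 4 (rule 165): 001111100
Gen 5 (rule 45): 101000001
Gen 6 (rule 161): 010011100
Gen 7 (rule 109): 010010101
Gen 8 (rule 165): 010011111
Gen 9 (rule 45): 010010000
Gen 10 (rule 161): 000000111
Gen 11 (rule 109): 111110101
Gen 12 (rule 165): 011101111

Answer: 6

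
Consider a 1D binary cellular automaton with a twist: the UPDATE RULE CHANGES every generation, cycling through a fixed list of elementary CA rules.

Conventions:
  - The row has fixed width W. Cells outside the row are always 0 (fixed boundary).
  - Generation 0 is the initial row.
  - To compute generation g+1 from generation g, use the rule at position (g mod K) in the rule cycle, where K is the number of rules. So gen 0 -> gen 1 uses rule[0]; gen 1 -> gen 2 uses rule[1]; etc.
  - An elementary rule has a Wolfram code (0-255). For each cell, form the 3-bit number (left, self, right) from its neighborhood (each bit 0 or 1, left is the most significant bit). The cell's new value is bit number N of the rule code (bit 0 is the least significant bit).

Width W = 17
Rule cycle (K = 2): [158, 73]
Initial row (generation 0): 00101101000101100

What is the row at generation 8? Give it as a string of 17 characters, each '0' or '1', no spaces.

Gen 0: 00101101000101100
Gen 1 (rule 158): 01101001101101010
Gen 2 (rule 73): 01100001101100000
Gen 3 (rule 158): 11010011001010000
Gen 4 (rule 73): 11000011000000111
Gen 5 (rule 158): 10100110100001110
Gen 6 (rule 73): 00000110001101010
Gen 7 (rule 158): 00001101011001011
Gen 8 (rule 73): 11101100011000011

Answer: 11101100011000011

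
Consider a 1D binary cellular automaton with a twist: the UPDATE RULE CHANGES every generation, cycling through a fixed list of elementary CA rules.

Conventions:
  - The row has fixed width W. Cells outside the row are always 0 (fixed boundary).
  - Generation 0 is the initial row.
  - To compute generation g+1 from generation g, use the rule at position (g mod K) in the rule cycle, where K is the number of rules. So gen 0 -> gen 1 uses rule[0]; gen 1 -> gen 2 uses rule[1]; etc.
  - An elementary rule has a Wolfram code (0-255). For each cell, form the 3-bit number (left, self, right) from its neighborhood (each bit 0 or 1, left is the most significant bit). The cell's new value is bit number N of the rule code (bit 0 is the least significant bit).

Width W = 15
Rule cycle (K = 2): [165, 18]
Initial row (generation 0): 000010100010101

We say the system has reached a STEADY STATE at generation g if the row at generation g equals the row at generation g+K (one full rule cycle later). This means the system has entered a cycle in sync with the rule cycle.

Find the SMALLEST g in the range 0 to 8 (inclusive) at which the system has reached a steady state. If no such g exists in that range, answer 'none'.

Gen 0: 000010100010101
Gen 1 (rule 165): 111011101011111
Gen 2 (rule 18): 000000000000000
Gen 3 (rule 165): 111111111111111
Gen 4 (rule 18): 000000000000000
Gen 5 (rule 165): 111111111111111
Gen 6 (rule 18): 000000000000000
Gen 7 (rule 165): 111111111111111
Gen 8 (rule 18): 000000000000000
Gen 9 (rule 165): 111111111111111
Gen 10 (rule 18): 000000000000000

Answer: 2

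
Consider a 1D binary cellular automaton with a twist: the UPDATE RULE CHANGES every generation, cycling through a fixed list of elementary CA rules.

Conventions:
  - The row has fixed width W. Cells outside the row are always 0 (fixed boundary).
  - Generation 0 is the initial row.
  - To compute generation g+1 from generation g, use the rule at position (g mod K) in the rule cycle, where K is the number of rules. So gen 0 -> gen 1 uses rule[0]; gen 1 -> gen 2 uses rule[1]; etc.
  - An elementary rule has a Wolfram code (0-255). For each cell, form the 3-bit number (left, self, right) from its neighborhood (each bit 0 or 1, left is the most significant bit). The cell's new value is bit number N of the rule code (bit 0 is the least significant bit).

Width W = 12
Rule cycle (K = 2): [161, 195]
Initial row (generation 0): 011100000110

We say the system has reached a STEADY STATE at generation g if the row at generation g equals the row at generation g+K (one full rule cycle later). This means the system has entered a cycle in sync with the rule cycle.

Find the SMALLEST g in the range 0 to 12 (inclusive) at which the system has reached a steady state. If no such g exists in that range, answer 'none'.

Answer: none

Derivation:
Gen 0: 011100000110
Gen 1 (rule 161): 001001110000
Gen 2 (rule 195): 110010110111
Gen 3 (rule 161): 000001001010
Gen 4 (rule 195): 111110010000
Gen 5 (rule 161): 011100000111
Gen 6 (rule 195): 101101111011
Gen 7 (rule 161): 010010110100
Gen 8 (rule 195): 100100010001
Gen 9 (rule 161): 000001000100
Gen 10 (rule 195): 111110011001
Gen 11 (rule 161): 011100000000
Gen 12 (rule 195): 101101111111
Gen 13 (rule 161): 010010111110
Gen 14 (rule 195): 100100011110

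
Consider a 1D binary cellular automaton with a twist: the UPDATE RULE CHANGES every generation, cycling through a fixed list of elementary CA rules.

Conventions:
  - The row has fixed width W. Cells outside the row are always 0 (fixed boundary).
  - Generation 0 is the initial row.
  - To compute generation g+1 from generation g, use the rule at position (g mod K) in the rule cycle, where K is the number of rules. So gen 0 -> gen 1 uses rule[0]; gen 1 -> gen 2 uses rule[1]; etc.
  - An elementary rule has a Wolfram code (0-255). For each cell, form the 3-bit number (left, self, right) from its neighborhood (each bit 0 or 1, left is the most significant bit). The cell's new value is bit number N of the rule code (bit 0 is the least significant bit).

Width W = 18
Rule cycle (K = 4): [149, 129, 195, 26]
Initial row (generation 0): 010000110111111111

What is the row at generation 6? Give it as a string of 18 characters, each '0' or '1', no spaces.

Answer: 011110001100011110

Derivation:
Gen 0: 010000110111111111
Gen 1 (rule 149): 011110000011111110
Gen 2 (rule 129): 001100111001111100
Gen 3 (rule 195): 110101011010111101
Gen 4 (rule 26): 100000010000100000
Gen 5 (rule 149): 111111011110111111
Gen 6 (rule 129): 011110001100011110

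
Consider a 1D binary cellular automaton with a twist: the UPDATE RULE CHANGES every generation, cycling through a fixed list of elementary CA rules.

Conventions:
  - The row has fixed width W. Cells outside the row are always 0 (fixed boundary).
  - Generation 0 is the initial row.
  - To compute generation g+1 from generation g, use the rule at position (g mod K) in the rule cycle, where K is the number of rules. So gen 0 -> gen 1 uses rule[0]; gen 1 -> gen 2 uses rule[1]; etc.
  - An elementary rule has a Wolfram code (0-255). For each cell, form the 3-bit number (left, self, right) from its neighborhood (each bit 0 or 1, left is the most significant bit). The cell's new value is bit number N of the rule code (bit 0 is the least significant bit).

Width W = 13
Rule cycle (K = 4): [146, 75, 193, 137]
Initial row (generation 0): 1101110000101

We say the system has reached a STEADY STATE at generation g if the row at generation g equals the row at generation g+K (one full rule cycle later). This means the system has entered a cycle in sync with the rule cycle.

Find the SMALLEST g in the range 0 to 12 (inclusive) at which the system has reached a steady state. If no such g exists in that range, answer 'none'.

Answer: 8

Derivation:
Gen 0: 1101110000101
Gen 1 (rule 146): 0000101001000
Gen 2 (rule 75): 1111000010011
Gen 3 (rule 193): 0111011000001
Gen 4 (rule 137): 0110010011100
Gen 5 (rule 146): 1001101101010
Gen 6 (rule 75): 0011101100000
Gen 7 (rule 193): 1001100101111
Gen 8 (rule 137): 0001000001110
Gen 9 (rule 146): 0010100010101
Gen 10 (rule 75): 1100001100000
Gen 11 (rule 193): 0101100101111
Gen 12 (rule 137): 0001000001110
Gen 13 (rule 146): 0010100010101
Gen 14 (rule 75): 1100001100000
Gen 15 (rule 193): 0101100101111
Gen 16 (rule 137): 0001000001110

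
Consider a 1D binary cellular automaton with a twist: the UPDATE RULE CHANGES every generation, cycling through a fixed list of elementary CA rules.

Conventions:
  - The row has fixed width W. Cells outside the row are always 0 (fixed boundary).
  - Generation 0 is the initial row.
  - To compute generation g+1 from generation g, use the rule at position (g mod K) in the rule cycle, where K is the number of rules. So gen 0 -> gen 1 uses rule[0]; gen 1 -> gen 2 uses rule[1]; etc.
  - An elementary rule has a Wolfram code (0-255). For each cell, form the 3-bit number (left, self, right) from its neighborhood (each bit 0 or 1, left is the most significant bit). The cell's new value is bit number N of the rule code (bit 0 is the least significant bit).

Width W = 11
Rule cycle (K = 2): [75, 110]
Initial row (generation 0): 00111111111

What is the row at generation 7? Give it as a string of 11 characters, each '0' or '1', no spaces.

Answer: 00111010100

Derivation:
Gen 0: 00111111111
Gen 1 (rule 75): 11100000001
Gen 2 (rule 110): 10100000011
Gen 3 (rule 75): 00001111111
Gen 4 (rule 110): 00011000001
Gen 5 (rule 75): 11111011110
Gen 6 (rule 110): 10001110010
Gen 7 (rule 75): 00111010100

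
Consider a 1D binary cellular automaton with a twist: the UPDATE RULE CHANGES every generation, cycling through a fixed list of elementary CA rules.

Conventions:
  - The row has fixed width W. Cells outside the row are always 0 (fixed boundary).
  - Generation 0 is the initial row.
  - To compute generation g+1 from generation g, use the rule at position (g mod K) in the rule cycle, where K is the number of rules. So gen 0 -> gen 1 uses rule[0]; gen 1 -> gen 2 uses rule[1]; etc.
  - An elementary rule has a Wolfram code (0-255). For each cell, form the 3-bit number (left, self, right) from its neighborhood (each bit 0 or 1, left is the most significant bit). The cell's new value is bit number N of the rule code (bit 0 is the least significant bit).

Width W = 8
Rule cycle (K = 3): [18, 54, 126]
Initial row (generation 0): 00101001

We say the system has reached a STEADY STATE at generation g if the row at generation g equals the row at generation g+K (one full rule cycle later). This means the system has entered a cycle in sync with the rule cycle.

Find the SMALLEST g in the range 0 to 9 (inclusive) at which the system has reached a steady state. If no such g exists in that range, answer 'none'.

Answer: 4

Derivation:
Gen 0: 00101001
Gen 1 (rule 18): 01000110
Gen 2 (rule 54): 11101001
Gen 3 (rule 126): 10111111
Gen 4 (rule 18): 00000000
Gen 5 (rule 54): 00000000
Gen 6 (rule 126): 00000000
Gen 7 (rule 18): 00000000
Gen 8 (rule 54): 00000000
Gen 9 (rule 126): 00000000
Gen 10 (rule 18): 00000000
Gen 11 (rule 54): 00000000
Gen 12 (rule 126): 00000000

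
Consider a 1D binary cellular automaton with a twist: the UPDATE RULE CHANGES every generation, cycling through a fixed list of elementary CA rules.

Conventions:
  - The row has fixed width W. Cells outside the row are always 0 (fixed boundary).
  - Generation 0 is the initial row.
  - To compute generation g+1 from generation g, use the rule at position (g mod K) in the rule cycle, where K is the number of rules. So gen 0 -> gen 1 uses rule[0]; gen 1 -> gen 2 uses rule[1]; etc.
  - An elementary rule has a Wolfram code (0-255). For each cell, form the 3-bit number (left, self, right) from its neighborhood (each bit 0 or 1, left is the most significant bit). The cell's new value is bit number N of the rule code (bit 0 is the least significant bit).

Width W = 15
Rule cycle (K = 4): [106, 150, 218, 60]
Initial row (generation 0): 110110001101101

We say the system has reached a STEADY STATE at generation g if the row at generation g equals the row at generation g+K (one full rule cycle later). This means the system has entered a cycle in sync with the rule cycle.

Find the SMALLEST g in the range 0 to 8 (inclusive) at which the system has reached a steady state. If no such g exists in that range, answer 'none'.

Answer: none

Derivation:
Gen 0: 110110001101101
Gen 1 (rule 106): 111110011111110
Gen 2 (rule 150): 011101101111101
Gen 3 (rule 218): 111101101111100
Gen 4 (rule 60): 100011011000010
Gen 5 (rule 106): 000111111000100
Gen 6 (rule 150): 001011110101110
Gen 7 (rule 218): 010011110001111
Gen 8 (rule 60): 011010001001000
Gen 9 (rule 106): 111100010010000
Gen 10 (rule 150): 011010111111000
Gen 11 (rule 218): 111000111111100
Gen 12 (rule 60): 100100100000010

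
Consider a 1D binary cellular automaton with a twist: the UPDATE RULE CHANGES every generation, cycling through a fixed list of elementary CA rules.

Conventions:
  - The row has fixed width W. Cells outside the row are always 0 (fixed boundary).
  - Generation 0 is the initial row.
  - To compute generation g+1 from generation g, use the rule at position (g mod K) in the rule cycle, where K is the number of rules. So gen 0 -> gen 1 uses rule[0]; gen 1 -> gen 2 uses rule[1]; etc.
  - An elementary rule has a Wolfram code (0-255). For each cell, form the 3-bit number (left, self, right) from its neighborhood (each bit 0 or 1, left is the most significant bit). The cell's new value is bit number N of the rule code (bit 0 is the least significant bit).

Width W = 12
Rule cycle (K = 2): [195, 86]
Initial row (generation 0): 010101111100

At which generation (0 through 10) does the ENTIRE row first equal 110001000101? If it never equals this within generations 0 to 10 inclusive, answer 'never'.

Answer: 2

Derivation:
Gen 0: 010101111100
Gen 1 (rule 195): 100000111101
Gen 2 (rule 86): 110001000101
Gen 3 (rule 195): 010110011000
Gen 4 (rule 86): 110011101100
Gen 5 (rule 195): 010101100101
Gen 6 (rule 86): 110100111101
Gen 7 (rule 195): 010001011100
Gen 8 (rule 86): 111011000110
Gen 9 (rule 195): 011001011010
Gen 10 (rule 86): 101111001011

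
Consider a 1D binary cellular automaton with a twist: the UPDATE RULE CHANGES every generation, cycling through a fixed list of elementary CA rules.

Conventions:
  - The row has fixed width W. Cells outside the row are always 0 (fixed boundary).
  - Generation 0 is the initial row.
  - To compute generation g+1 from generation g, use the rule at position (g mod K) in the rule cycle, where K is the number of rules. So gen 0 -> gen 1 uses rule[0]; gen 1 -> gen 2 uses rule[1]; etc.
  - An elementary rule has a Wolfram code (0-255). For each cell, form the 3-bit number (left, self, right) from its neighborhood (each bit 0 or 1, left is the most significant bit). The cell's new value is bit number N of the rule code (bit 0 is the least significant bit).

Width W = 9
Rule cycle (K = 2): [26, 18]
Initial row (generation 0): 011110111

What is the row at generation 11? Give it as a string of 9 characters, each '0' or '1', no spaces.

Answer: 100010000

Derivation:
Gen 0: 011110111
Gen 1 (rule 26): 110000100
Gen 2 (rule 18): 001001010
Gen 3 (rule 26): 010110001
Gen 4 (rule 18): 100001010
Gen 5 (rule 26): 010010001
Gen 6 (rule 18): 101101010
Gen 7 (rule 26): 001000001
Gen 8 (rule 18): 010100010
Gen 9 (rule 26): 100010101
Gen 10 (rule 18): 010100000
Gen 11 (rule 26): 100010000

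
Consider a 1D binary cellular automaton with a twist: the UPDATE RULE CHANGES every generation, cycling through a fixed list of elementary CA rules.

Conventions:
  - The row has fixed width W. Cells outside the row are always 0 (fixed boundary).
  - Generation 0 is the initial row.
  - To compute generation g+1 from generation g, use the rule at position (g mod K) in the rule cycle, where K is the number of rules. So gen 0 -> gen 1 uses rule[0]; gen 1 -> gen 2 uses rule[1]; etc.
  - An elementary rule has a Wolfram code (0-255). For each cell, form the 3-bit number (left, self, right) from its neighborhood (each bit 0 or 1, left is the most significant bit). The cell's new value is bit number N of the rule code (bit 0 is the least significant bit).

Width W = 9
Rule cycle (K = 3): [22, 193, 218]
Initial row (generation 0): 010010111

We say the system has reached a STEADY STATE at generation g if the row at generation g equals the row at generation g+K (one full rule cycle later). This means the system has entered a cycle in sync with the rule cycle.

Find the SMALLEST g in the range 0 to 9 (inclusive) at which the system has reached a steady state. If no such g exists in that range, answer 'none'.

Answer: 4

Derivation:
Gen 0: 010010111
Gen 1 (rule 22): 111110000
Gen 2 (rule 193): 011110111
Gen 3 (rule 218): 111110111
Gen 4 (rule 22): 000000000
Gen 5 (rule 193): 111111111
Gen 6 (rule 218): 111111111
Gen 7 (rule 22): 000000000
Gen 8 (rule 193): 111111111
Gen 9 (rule 218): 111111111
Gen 10 (rule 22): 000000000
Gen 11 (rule 193): 111111111
Gen 12 (rule 218): 111111111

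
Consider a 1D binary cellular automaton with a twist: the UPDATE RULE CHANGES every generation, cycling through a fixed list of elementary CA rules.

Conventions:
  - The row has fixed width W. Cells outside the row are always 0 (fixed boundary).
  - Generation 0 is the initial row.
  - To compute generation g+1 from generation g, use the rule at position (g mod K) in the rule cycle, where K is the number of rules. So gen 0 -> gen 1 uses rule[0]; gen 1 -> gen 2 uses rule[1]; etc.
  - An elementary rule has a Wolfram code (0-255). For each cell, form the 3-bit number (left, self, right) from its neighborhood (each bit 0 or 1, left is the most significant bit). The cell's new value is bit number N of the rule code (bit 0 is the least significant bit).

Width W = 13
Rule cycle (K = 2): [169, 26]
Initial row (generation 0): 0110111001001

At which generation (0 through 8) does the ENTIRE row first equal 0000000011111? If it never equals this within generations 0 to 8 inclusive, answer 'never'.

Answer: 3

Derivation:
Gen 0: 0110111001001
Gen 1 (rule 169): 0101110000000
Gen 2 (rule 26): 1001001000000
Gen 3 (rule 169): 0000000011111
Gen 4 (rule 26): 0000000110000
Gen 5 (rule 169): 1111110100111
Gen 6 (rule 26): 1000000011100
Gen 7 (rule 169): 0011111011001
Gen 8 (rule 26): 0110000010110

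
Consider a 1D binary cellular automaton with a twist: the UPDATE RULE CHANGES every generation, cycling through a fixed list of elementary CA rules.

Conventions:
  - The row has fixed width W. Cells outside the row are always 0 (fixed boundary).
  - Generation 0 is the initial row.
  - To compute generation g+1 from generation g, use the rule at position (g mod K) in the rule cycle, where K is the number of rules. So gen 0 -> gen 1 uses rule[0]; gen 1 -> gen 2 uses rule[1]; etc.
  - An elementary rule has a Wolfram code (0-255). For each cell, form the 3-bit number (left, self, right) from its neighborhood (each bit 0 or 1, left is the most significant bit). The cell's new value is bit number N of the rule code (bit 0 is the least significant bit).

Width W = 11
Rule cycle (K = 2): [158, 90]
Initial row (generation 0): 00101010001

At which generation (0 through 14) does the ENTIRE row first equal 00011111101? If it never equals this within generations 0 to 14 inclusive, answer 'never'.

Answer: 7

Derivation:
Gen 0: 00101010001
Gen 1 (rule 158): 01101011011
Gen 2 (rule 90): 11100011011
Gen 3 (rule 158): 11010110010
Gen 4 (rule 90): 11000111101
Gen 5 (rule 158): 10101111001
Gen 6 (rule 90): 00001001110
Gen 7 (rule 158): 00011111101
Gen 8 (rule 90): 00110000100
Gen 9 (rule 158): 01101001110
Gen 10 (rule 90): 11100111011
Gen 11 (rule 158): 11011110010
Gen 12 (rule 90): 11010011101
Gen 13 (rule 158): 10011111001
Gen 14 (rule 90): 01110001110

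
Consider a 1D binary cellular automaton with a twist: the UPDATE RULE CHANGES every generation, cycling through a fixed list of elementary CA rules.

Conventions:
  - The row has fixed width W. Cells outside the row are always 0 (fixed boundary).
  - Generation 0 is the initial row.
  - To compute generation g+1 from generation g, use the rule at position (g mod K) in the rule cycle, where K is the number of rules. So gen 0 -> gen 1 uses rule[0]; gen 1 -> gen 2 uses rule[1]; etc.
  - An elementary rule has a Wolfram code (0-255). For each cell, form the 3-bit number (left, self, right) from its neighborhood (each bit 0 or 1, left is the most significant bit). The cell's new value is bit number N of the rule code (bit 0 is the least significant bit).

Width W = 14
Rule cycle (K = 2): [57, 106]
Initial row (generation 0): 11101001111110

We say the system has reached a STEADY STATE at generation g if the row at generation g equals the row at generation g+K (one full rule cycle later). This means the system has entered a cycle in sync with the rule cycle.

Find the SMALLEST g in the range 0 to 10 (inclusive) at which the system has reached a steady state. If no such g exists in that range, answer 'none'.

Answer: 10

Derivation:
Gen 0: 11101001111110
Gen 1 (rule 57): 10010101000001
Gen 2 (rule 106): 00101010000010
Gen 3 (rule 57): 10010101111001
Gen 4 (rule 106): 00101011001010
Gen 5 (rule 57): 10010110100101
Gen 6 (rule 106): 00101111001010
Gen 7 (rule 57): 10011000100101
Gen 8 (rule 106): 00111001001010
Gen 9 (rule 57): 10100100100101
Gen 10 (rule 106): 01001001001010
Gen 11 (rule 57): 00100100100101
Gen 12 (rule 106): 01001001001010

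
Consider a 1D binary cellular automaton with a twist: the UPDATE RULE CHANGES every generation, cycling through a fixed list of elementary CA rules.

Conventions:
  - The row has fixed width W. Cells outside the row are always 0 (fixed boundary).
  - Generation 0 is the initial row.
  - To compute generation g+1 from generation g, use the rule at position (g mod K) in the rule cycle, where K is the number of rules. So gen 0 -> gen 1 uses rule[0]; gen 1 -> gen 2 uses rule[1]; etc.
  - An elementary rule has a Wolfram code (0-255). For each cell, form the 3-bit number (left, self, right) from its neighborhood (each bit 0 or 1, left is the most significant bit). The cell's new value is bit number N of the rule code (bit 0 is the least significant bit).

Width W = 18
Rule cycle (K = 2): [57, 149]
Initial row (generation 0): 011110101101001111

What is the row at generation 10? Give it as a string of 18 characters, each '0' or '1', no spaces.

Answer: 010010101011010111

Derivation:
Gen 0: 011110101101001111
Gen 1 (rule 57): 010001011010101000
Gen 2 (rule 149): 011101000010101111
Gen 3 (rule 57): 010010111001011000
Gen 4 (rule 149): 011010010101000111
Gen 5 (rule 57): 010101001010110100
Gen 6 (rule 149): 010101101010000111
Gen 7 (rule 57): 001011010101110100
Gen 8 (rule 149): 101000010100100111
Gen 9 (rule 57): 010111001010010100
Gen 10 (rule 149): 010010101011010111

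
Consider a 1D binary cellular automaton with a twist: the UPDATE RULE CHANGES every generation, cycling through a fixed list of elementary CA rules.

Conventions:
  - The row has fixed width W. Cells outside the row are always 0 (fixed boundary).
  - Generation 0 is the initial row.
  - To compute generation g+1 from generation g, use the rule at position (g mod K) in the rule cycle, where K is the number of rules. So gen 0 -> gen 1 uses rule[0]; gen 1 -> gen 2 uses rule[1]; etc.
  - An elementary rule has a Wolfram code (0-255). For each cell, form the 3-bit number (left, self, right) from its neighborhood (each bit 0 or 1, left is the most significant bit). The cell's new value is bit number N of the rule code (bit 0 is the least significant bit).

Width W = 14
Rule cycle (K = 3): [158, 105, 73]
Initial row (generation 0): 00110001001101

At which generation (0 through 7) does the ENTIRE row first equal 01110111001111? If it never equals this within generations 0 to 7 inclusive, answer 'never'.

Gen 0: 00110001001101
Gen 1 (rule 158): 01101011111001
Gen 2 (rule 105): 01110110001000
Gen 3 (rule 73): 01010110100011
Gen 4 (rule 158): 11010100110110
Gen 5 (rule 105): 11101000111110
Gen 6 (rule 73): 10100010100010
Gen 7 (rule 158): 10110110110111

Answer: never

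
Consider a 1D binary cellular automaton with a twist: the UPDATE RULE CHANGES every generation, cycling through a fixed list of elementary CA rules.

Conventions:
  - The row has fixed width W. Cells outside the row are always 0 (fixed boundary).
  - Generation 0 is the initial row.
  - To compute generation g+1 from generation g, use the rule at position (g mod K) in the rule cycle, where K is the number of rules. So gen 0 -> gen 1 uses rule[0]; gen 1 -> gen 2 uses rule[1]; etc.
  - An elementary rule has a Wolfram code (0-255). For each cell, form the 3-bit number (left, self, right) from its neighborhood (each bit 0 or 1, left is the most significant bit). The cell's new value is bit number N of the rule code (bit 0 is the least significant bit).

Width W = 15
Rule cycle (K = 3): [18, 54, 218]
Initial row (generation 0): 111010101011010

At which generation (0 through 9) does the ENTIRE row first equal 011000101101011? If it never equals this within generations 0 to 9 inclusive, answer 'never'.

Answer: never

Derivation:
Gen 0: 111010101011010
Gen 1 (rule 18): 000000000000001
Gen 2 (rule 54): 000000000000011
Gen 3 (rule 218): 000000000000111
Gen 4 (rule 18): 000000000001000
Gen 5 (rule 54): 000000000011100
Gen 6 (rule 218): 000000000111110
Gen 7 (rule 18): 000000001000001
Gen 8 (rule 54): 000000011100011
Gen 9 (rule 218): 000000111110111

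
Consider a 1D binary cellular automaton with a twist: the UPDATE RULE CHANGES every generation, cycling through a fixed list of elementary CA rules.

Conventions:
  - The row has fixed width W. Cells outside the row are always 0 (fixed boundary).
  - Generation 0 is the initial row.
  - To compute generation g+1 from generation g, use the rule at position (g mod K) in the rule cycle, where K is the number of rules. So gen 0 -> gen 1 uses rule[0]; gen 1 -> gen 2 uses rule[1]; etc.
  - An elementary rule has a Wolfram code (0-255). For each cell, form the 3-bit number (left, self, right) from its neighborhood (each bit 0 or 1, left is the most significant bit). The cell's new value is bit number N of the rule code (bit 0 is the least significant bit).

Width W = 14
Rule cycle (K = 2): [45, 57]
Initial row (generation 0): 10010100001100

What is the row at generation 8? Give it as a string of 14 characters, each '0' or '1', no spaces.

Gen 0: 10010100001100
Gen 1 (rule 45): 10011101101001
Gen 2 (rule 57): 01010011010100
Gen 3 (rule 45): 01110010111101
Gen 4 (rule 57): 01001001100010
Gen 5 (rule 45): 01001001001010
Gen 6 (rule 57): 00100100100101
Gen 7 (rule 45): 10100100100111
Gen 8 (rule 57): 01010010010100

Answer: 01010010010100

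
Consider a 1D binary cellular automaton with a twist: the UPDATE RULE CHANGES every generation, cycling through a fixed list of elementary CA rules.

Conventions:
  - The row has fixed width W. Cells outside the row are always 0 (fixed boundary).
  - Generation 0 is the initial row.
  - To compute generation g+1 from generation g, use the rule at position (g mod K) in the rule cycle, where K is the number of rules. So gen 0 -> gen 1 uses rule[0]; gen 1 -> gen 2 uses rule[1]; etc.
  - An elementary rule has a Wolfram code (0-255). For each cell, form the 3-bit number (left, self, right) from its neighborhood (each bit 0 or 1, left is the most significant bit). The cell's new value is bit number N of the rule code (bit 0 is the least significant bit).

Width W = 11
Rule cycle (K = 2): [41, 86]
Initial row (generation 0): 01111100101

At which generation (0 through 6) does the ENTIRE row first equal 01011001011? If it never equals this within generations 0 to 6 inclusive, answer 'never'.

Gen 0: 01111100101
Gen 1 (rule 41): 01000000010
Gen 2 (rule 86): 11100000111
Gen 3 (rule 41): 10001110100
Gen 4 (rule 86): 11010010110
Gen 5 (rule 41): 10100001100
Gen 6 (rule 86): 10110010110

Answer: never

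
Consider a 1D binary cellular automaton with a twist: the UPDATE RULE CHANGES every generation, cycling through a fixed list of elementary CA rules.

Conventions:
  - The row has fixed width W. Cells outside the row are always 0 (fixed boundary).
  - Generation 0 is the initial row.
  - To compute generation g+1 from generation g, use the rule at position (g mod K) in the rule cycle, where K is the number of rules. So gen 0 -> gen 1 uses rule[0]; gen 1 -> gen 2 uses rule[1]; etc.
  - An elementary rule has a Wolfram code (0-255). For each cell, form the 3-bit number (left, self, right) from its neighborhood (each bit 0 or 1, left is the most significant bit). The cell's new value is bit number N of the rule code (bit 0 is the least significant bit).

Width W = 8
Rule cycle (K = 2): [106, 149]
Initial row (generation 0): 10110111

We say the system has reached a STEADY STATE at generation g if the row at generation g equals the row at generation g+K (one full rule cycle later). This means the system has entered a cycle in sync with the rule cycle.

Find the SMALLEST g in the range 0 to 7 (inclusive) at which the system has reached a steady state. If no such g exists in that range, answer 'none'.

Gen 0: 10110111
Gen 1 (rule 106): 01111101
Gen 2 (rule 149): 00111001
Gen 3 (rule 106): 01101010
Gen 4 (rule 149): 00001011
Gen 5 (rule 106): 00010111
Gen 6 (rule 149): 11010010
Gen 7 (rule 106): 11100100
Gen 8 (rule 149): 01010111
Gen 9 (rule 106): 10101101

Answer: none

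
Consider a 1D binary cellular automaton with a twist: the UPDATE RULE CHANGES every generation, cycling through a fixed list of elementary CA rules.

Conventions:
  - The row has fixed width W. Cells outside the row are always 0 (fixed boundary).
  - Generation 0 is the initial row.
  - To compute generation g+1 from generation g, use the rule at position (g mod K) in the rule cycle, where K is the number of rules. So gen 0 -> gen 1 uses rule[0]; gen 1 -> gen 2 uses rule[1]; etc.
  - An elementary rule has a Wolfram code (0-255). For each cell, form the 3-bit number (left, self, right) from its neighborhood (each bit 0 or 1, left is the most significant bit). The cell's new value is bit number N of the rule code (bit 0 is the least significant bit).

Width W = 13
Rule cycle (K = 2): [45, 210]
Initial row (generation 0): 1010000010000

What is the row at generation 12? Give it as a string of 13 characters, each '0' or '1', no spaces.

Gen 0: 1010000010000
Gen 1 (rule 45): 1110111010111
Gen 2 (rule 210): 0110011000011
Gen 3 (rule 45): 0100010011010
Gen 4 (rule 210): 1010101101001
Gen 5 (rule 45): 1111111011001
Gen 6 (rule 210): 0111111001110
Gen 7 (rule 45): 0100000001000
Gen 8 (rule 210): 1010000010100
Gen 9 (rule 45): 1110111011101
Gen 10 (rule 210): 0110011001100
Gen 11 (rule 45): 0100010001001
Gen 12 (rule 210): 1010101010110

Answer: 1010101010110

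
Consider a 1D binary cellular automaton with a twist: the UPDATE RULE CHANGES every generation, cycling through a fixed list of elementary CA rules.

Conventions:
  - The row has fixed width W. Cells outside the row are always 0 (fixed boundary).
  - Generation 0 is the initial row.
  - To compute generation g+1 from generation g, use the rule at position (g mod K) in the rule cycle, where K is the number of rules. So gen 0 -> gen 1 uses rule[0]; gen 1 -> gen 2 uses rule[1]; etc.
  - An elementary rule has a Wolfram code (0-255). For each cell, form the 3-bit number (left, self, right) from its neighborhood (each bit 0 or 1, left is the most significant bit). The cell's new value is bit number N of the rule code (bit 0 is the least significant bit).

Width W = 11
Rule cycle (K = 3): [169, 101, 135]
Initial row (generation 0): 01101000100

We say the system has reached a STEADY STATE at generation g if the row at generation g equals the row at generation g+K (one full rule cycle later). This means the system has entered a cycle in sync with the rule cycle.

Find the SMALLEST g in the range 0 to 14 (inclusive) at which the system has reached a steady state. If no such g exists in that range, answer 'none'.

Gen 0: 01101000100
Gen 1 (rule 169): 01010010001
Gen 2 (rule 101): 01110010101
Gen 3 (rule 135): 10100110101
Gen 4 (rule 169): 01000101010
Gen 5 (rule 101): 01010111110
Gen 6 (rule 135): 11010011100
Gen 7 (rule 169): 10100011001
Gen 8 (rule 101): 11101001001
Gen 9 (rule 135): 01001011011
Gen 10 (rule 169): 00000110110
Gen 11 (rule 101): 11110011010
Gen 12 (rule 135): 01100100010
Gen 13 (rule 169): 01000001000
Gen 14 (rule 101): 01011101011
Gen 15 (rule 135): 11001001000
Gen 16 (rule 169): 10000000011
Gen 17 (rule 101): 10111111001

Answer: none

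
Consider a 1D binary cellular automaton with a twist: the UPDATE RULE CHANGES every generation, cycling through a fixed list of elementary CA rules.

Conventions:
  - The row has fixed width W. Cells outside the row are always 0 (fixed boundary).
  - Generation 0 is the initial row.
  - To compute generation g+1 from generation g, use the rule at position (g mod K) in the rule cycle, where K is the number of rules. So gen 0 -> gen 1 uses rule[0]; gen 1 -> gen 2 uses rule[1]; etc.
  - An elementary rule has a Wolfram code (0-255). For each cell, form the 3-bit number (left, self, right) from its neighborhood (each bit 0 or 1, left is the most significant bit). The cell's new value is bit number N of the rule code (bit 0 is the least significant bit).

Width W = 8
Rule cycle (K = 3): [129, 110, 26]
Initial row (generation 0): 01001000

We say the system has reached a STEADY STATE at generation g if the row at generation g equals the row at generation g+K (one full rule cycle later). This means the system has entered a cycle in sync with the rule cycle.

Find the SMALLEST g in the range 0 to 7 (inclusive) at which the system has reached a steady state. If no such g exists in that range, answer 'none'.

Answer: none

Derivation:
Gen 0: 01001000
Gen 1 (rule 129): 00000011
Gen 2 (rule 110): 00000111
Gen 3 (rule 26): 00001100
Gen 4 (rule 129): 11100001
Gen 5 (rule 110): 10100011
Gen 6 (rule 26): 00010110
Gen 7 (rule 129): 11000000
Gen 8 (rule 110): 11000000
Gen 9 (rule 26): 10100000
Gen 10 (rule 129): 00001111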